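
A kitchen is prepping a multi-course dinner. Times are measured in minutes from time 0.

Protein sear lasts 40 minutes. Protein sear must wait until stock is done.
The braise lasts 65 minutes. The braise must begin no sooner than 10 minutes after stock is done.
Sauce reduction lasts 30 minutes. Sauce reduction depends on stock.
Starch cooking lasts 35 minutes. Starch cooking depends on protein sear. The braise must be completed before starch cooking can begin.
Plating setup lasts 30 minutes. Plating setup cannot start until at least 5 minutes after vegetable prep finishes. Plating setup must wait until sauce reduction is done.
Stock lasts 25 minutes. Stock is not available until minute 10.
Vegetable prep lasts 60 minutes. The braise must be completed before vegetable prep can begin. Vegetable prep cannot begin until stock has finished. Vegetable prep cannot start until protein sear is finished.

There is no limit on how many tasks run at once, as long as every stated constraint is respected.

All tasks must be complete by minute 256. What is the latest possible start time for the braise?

Plating setup must finish by minute 256; it takes 30 minutes, so it must start by 256 − 30 = minute 226.
Vegetable prep has to be done before plating setup (must start by minute 226, minus 5-minute gap → minute 221). That means finishing by minute 221, i.e. starting by 221 − 60 = minute 161.
Starch cooking has no dependents, so it just needs to finish by minute 256. Starting by 256 − 35 = minute 221 achieves that.
For the braise: vegetable prep (must start by minute 161); starch cooking (must start by minute 221). The most restrictive is minute 161; with a 65-minute duration, the braise must start by minute 96.

96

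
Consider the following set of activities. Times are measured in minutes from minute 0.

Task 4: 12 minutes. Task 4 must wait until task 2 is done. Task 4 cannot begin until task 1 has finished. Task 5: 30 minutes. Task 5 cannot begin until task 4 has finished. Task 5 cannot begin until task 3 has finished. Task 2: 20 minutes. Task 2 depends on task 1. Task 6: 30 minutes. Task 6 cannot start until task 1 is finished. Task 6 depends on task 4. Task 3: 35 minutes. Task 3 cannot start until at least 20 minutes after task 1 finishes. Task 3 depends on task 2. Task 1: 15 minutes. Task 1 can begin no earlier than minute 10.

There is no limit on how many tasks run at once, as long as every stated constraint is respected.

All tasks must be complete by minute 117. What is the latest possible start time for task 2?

Nothing follows task 5; the deadline of minute 117 is its only limit. It must start by 117 − 30 = minute 87.
Task 3 must finish before task 5 (must start by minute 87). With a 35-minute duration, task 3 must start by 87 − 35 = minute 52.
Task 6 must finish by minute 117; it takes 30 minutes, so it must start by 117 − 30 = minute 87.
Task 4 must finish in time for task 5 (must start by minute 87); task 6 (must start by minute 87). The tightest is minute 87, so task 4 must start by 87 − 12 = minute 75.
Task 2 must finish in time for task 3 (must start by minute 52); task 4 (must start by minute 75). The tightest is minute 52, so task 2 must start by 52 − 20 = minute 32.

32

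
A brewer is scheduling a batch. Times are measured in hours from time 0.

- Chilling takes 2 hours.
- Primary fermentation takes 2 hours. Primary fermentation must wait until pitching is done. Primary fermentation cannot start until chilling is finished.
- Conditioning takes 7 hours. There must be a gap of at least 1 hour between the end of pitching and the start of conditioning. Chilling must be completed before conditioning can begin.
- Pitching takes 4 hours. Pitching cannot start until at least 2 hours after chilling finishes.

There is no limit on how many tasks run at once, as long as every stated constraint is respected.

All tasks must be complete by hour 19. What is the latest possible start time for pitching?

7

Primary fermentation must finish by hour 19; it takes 2 hours, so it must start by 19 − 2 = hour 17.
To finish by hour 19, conditioning (duration 7) must start no later than hour 12.
Pitching must finish in time for primary fermentation (must start by hour 17); conditioning (must start by hour 12, minus 1-hour gap → hour 11). The tightest is hour 11, so pitching must start by 11 − 4 = hour 7.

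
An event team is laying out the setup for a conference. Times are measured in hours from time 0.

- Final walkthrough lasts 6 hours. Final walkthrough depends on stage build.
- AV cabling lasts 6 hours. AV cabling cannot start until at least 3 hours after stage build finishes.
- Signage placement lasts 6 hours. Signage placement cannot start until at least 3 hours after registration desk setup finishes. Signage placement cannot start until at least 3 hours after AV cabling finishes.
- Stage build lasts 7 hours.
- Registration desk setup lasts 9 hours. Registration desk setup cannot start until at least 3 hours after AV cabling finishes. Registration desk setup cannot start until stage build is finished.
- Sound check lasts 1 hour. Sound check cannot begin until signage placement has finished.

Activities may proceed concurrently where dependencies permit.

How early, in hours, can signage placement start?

31

Stage build has no prerequisites, so it starts at hour 0 and finishes at hour 7.
After stage build (finishes hour 7, plus 3-hour gap → hour 10), AV cabling can start at hour 10 and finishes at hour 16.
Registration desk setup needs all of AV cabling (finishes hour 16, plus 3-hour gap → hour 19); stage build (finishes hour 7). That puts its earliest start at hour 19; it finishes at 19 + 9 = hour 28.
Signage placement waits on registration desk setup (finishes hour 28, plus 3-hour gap → hour 31); AV cabling (finishes hour 16, plus 3-hour gap → hour 19). The latest of these is hour 31, which is the earliest signage placement can start.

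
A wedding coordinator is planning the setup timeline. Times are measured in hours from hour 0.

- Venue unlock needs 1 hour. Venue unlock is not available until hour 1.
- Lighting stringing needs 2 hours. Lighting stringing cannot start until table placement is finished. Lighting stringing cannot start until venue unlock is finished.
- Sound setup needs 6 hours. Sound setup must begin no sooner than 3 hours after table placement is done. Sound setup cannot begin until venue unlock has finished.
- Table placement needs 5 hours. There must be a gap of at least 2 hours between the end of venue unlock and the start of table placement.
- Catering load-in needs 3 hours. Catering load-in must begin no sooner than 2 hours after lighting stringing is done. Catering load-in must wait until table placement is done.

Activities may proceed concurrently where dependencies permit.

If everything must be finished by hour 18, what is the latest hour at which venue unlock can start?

1

Catering load-in has no dependents, so it just needs to finish by hour 18. Starting by 18 − 3 = hour 15 achieves that.
Lighting stringing feeds into catering load-in (must start by hour 15, minus 2-hour gap → hour 13); so lighting stringing must finish by hour 13 and therefore start by hour 11.
Nothing follows sound setup; the deadline of hour 18 is its only limit. It must start by 18 − 6 = hour 12.
Table placement must finish in time for lighting stringing (must start by hour 11); sound setup (must start by hour 12, minus 3-hour gap → hour 9); catering load-in (must start by hour 15). The tightest is hour 9, so table placement must start by 9 − 5 = hour 4.
Venue unlock feeds table placement (must start by hour 4, minus 2-hour gap → hour 2); lighting stringing (must start by hour 11); sound setup (must start by hour 12). Taking the minimum, venue unlock must finish by hour 2 and start by 2 − 1 = hour 1.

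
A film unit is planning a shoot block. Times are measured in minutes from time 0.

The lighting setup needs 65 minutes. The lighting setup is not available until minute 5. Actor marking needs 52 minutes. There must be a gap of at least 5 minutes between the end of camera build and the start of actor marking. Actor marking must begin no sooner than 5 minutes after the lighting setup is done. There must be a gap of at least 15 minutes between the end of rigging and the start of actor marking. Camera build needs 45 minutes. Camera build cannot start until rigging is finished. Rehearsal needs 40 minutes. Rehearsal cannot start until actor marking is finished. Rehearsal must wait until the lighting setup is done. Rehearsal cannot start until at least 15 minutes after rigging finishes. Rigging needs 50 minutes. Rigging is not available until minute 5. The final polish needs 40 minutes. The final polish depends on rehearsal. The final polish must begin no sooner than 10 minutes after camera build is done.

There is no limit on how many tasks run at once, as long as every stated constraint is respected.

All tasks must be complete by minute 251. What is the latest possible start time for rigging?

19

Nothing follows the final polish; the deadline of minute 251 is its only limit. It must start by 251 − 40 = minute 211.
Rehearsal feeds into the final polish (must start by minute 211); so rehearsal must finish by minute 211 and therefore start by minute 171.
Since rehearsal (must start by minute 171) depends on it, actor marking must finish by minute 171. Backing off its 52-minute duration gives a latest start of minute 119.
Camera build has several dependents: actor marking (must start by minute 119, minus 5-minute gap → minute 114); the final polish (must start by minute 211, minus 10-minute gap → minute 201). The earliest of those limits is minute 114, so camera build must start by 114 − 45 = minute 69.
Rigging has several dependents: camera build (must start by minute 69); actor marking (must start by minute 119, minus 15-minute gap → minute 104); rehearsal (must start by minute 171, minus 15-minute gap → minute 156). The earliest of those limits is minute 69, so rigging must start by 69 − 50 = minute 19.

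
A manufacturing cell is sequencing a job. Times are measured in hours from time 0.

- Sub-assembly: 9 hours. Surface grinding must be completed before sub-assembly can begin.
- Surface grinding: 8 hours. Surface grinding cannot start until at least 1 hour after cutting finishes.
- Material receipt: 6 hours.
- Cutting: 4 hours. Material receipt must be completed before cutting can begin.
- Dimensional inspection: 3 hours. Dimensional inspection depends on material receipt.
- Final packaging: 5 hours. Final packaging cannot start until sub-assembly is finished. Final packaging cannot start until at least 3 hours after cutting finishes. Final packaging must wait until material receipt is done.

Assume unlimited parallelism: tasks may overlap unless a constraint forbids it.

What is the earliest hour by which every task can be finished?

33

Material receipt can start immediately at hour 0; it finishes at hour 6.
After material receipt (finishes hour 6), dimensional inspection can start at hour 6 and finishes at hour 9.
After material receipt (finishes hour 6), cutting can start at hour 6 and finishes at hour 10.
After cutting (finishes hour 10, plus 1-hour gap → hour 11), surface grinding can start at hour 11 and finishes at hour 19.
Sub-assembly cannot begin until surface grinding (finishes hour 19). It runs from hour 19 to 19 + 9 = hour 28.
Final packaging has to wait for sub-assembly (finishes hour 28); cutting (finishes hour 10, plus 3-hour gap → hour 13); material receipt (finishes hour 6). The latest of these is hour 28, so final packaging runs hour 28 to 28 + 5 = hour 33.
All tasks are finished once the last one completes. Finish times: Material receipt at 6, Cutting at 10, Surface grinding at 19, Dimensional inspection at 9, Sub-assembly at 28, Final packaging at 33. The latest is hour 33.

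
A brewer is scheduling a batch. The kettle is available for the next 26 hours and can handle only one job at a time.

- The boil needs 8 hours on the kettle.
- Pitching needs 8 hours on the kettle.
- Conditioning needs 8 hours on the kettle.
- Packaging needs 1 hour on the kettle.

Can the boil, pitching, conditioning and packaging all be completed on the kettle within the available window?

Running back to back, the jobs need 8 + 8 + 8 + 1 = 25 hours on the kettle.
Since 25 ≤ 26, they fit within the window.

Yes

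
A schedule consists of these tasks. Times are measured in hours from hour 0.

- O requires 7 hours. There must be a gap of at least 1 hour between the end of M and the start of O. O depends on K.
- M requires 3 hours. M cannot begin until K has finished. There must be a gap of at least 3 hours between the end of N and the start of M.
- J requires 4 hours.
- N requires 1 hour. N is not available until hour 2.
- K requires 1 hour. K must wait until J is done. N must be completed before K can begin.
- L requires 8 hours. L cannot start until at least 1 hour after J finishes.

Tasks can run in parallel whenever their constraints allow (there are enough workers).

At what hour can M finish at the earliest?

After its own release at hour 2, N can start at hour 2 and finishes at hour 3.
J has no prerequisites, so it starts at hour 0 and finishes at hour 4.
For K: J (finishes hour 4); N (finishes hour 3). Taking the maximum gives a start of hour 4, and it finishes at 4 + 1 = hour 5.
M needs all of K (finishes hour 5); N (finishes hour 3, plus 3-hour gap → hour 6). That puts its earliest start at hour 6; it finishes at 6 + 3 = hour 9.

9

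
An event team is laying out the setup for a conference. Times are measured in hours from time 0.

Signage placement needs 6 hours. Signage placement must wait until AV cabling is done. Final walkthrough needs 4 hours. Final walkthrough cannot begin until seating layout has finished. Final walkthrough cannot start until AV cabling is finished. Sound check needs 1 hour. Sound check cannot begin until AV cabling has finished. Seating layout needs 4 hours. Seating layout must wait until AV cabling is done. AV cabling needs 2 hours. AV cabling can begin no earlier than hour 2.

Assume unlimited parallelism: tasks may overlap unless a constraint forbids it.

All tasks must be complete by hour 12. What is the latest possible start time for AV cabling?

2

Nothing follows final walkthrough; the deadline of hour 12 is its only limit. It must start by 12 − 4 = hour 8.
Seating layout feeds into final walkthrough (must start by hour 8); so seating layout must finish by hour 8 and therefore start by hour 4.
Nothing follows signage placement; the deadline of hour 12 is its only limit. It must start by 12 − 6 = hour 6.
To finish by hour 12, sound check (duration 1) must start no later than hour 11.
AV cabling must finish in time for seating layout (must start by hour 4); signage placement (must start by hour 6); sound check (must start by hour 11); final walkthrough (must start by hour 8). The tightest is hour 4, so AV cabling must start by 4 − 2 = hour 2.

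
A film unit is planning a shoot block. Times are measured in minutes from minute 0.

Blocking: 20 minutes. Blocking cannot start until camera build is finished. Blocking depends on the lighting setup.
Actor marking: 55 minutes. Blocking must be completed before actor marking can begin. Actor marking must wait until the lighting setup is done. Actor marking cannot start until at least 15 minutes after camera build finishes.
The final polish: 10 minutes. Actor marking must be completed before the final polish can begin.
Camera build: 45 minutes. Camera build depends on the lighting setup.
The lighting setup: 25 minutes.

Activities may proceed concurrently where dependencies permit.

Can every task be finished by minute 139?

The lighting setup can start immediately at minute 0; it finishes at minute 25.
Camera build waits on the lighting setup (finishes minute 25), so it starts at minute 25 and finishes at 25 + 45 = minute 70.
Blocking has to wait for camera build (finishes minute 70); the lighting setup (finishes minute 25). The latest of these is minute 70, so blocking runs minute 70 to 70 + 20 = minute 90.
Actor marking has to wait for blocking (finishes minute 90); the lighting setup (finishes minute 25); camera build (finishes minute 70, plus 15-minute gap → minute 85). The latest of these is minute 90, so actor marking runs minute 90 to 90 + 55 = minute 145.
The final polish waits on actor marking (finishes minute 145), so it starts at minute 145 and finishes at 145 + 10 = minute 155.
The earliest everything can be done is minute 155, which is after the deadline of 139, so it is not possible.

No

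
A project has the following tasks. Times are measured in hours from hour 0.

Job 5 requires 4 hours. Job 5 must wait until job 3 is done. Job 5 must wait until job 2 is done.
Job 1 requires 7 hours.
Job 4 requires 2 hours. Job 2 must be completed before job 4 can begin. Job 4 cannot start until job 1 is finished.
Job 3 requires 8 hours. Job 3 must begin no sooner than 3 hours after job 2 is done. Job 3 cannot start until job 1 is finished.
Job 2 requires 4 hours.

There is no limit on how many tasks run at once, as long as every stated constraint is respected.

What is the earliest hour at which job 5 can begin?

Nothing blocks job 2, so it runs from hour 0 to hour 4.
Job 1 can start immediately at hour 0; it finishes at hour 7.
For job 3: job 2 (finishes hour 4, plus 3-hour gap → hour 7); job 1 (finishes hour 7). Taking the maximum gives a start of hour 7, and it finishes at 7 + 8 = hour 15.
Job 5 waits on job 3 (finishes hour 15); job 2 (finishes hour 4). The latest of these is hour 15, which is the earliest job 5 can start.

15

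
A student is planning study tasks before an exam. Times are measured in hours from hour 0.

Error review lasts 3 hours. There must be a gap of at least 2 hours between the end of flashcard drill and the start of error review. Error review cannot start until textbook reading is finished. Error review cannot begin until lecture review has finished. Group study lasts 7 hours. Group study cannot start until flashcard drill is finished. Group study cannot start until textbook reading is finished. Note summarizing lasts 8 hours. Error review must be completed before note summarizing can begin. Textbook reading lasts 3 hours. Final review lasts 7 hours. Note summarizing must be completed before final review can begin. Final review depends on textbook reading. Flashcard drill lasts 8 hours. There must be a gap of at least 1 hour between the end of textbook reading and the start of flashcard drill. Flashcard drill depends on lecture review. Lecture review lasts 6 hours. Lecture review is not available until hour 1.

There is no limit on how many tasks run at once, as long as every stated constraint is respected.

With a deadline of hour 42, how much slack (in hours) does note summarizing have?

Lecture review waits on its own release at hour 1, so it starts at hour 1 and finishes at 1 + 6 = hour 7.
Textbook reading has no prerequisites, so it starts at hour 0 and finishes at hour 3.
Flashcard drill cannot start until textbook reading (finishes hour 3, plus 1-hour gap → hour 4); lecture review (finishes hour 7). The controlling bound is hour 7, so flashcard drill finishes at 7 + 8 = hour 15.
For error review: flashcard drill (finishes hour 15, plus 2-hour gap → hour 17); textbook reading (finishes hour 3); lecture review (finishes hour 7). Taking the maximum gives a start of hour 17, and it finishes at 17 + 3 = hour 20.
Note summarizing waits on error review (finishes hour 20), so it starts at hour 20 and finishes at 20 + 8 = hour 28.

Working backward from the deadline:
Final review has no dependents, so it just needs to finish by hour 42. Starting by 42 − 7 = hour 35 achieves that.
Note summarizing feeds into final review (must start by hour 35); so note summarizing must finish by hour 35 and therefore start by hour 27.
So note summarizing can start as early as hour 20 and as late as hour 27, giving 27 − 20 = 7 hours of slack.

7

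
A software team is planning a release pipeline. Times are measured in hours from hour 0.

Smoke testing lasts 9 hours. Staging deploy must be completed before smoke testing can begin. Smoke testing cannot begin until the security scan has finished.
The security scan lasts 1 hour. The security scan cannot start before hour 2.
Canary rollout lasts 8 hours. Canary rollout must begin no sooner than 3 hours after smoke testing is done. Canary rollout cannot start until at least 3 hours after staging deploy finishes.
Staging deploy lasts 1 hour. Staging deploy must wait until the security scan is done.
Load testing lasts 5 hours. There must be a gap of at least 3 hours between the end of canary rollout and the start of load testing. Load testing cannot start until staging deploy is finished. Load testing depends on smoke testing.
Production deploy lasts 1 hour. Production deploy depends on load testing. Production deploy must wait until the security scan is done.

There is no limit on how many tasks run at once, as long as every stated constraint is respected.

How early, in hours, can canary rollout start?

16

After its own release at hour 2, the security scan can start at hour 2 and finishes at hour 3.
Staging deploy waits on the security scan (finishes hour 3), so it starts at hour 3 and finishes at 3 + 1 = hour 4.
Smoke testing cannot start until staging deploy (finishes hour 4); the security scan (finishes hour 3). The controlling bound is hour 4, so smoke testing finishes at 4 + 9 = hour 13.
Canary rollout waits on smoke testing (finishes hour 13, plus 3-hour gap → hour 16); staging deploy (finishes hour 4, plus 3-hour gap → hour 7). The latest of these is hour 16, which is the earliest canary rollout can start.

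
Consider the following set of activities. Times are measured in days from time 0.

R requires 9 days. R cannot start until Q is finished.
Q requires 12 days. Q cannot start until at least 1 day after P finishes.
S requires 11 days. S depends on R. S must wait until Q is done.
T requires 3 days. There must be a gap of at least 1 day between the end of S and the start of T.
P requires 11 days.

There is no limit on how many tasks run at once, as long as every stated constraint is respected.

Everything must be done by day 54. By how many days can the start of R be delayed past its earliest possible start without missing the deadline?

Nothing blocks P, so it runs from day 0 to day 11.
After P (finishes day 11, plus 1-day gap → day 12), Q can start at day 12 and finishes at day 24.
R waits on Q (finishes day 24), so it starts at day 24 and finishes at 24 + 9 = day 33.

Working backward from the deadline:
T must finish by day 54; it takes 3 days, so it must start by 54 − 3 = day 51.
S has to be done before T (must start by day 51, minus 1-day gap → day 50). That means finishing by day 50, i.e. starting by 50 − 11 = day 39.
R must finish before S (must start by day 39). With a 9-day duration, R must start by 39 − 9 = day 30.
So R can start as early as day 24 and as late as day 30, giving 30 − 24 = 6 days of slack.

6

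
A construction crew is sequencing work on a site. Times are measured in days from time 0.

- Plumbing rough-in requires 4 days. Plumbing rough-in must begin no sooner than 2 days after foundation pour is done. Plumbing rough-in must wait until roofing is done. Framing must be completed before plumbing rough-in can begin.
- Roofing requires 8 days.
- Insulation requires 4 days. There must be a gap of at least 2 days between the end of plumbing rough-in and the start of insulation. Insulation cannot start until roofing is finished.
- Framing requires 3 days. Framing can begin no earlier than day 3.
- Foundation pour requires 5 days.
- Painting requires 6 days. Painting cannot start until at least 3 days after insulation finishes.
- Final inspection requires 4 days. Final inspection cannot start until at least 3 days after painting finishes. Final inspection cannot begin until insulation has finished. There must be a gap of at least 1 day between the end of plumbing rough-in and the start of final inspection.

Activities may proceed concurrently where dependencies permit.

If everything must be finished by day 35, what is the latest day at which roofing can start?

1

Final inspection must finish by day 35; it takes 4 days, so it must start by 35 − 4 = day 31.
Painting must finish before final inspection (must start by day 31, minus 3-day gap → day 28). With a 6-day duration, painting must start by 28 − 6 = day 22.
Insulation must finish in time for painting (must start by day 22, minus 3-day gap → day 19); final inspection (must start by day 31). The tightest is day 19, so insulation must start by 19 − 4 = day 15.
Plumbing rough-in has several dependents: insulation (must start by day 15, minus 2-day gap → day 13); final inspection (must start by day 31, minus 1-day gap → day 30). The earliest of those limits is day 13, so plumbing rough-in must start by 13 − 4 = day 9.
For roofing: plumbing rough-in (must start by day 9); insulation (must start by day 15). The most restrictive is day 9; with an 8-day duration, roofing must start by day 1.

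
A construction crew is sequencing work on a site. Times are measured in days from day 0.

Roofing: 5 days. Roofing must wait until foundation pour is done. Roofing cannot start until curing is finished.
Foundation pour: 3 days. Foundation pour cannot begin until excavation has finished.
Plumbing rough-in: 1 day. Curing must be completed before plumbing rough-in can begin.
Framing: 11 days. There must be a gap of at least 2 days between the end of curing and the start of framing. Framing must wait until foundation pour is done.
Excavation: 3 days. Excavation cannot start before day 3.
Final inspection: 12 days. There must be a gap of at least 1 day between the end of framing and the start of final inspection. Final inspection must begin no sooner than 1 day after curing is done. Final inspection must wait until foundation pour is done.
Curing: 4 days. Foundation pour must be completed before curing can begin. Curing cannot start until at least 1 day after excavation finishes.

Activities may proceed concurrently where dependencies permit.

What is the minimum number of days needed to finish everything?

39

Excavation cannot begin until its own release at day 3. It runs from day 3 to 3 + 3 = day 6.
Foundation pour waits on excavation (finishes day 6), so it starts at day 6 and finishes at 6 + 3 = day 9.
For curing: foundation pour (finishes day 9); excavation (finishes day 6, plus 1-day gap → day 7). Taking the maximum gives a start of day 9, and it finishes at 9 + 4 = day 13.
Plumbing rough-in waits on curing (finishes day 13), so it starts at day 13 and finishes at 13 + 1 = day 14.
Roofing needs all of foundation pour (finishes day 9); curing (finishes day 13). That puts its earliest start at day 13; it finishes at 13 + 5 = day 18.
Framing needs all of curing (finishes day 13, plus 2-day gap → day 15); foundation pour (finishes day 9). That puts its earliest start at day 15; it finishes at 15 + 11 = day 26.
Final inspection needs all of framing (finishes day 26, plus 1-day gap → day 27); curing (finishes day 13, plus 1-day gap → day 14); foundation pour (finishes day 9). That puts its earliest start at day 27; it finishes at 27 + 12 = day 39.
All tasks are finished once the last one completes. Finish times: Excavation at 6, Foundation pour at 9, Curing at 13, Framing at 26, Roofing at 18, Plumbing rough-in at 14, Final inspection at 39. The latest is day 39.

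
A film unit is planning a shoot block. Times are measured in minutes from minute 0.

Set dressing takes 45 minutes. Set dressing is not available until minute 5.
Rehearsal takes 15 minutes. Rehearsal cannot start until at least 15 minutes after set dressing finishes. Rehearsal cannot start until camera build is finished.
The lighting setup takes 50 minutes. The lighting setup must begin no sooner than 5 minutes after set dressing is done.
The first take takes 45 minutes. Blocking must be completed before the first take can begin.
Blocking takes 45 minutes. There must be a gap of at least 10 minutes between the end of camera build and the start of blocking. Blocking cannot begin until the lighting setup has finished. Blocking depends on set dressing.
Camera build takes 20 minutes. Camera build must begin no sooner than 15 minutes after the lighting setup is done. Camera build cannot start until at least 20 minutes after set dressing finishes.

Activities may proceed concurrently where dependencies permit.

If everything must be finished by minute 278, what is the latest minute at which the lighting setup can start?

The first take must finish by minute 278; it takes 45 minutes, so it must start by 278 − 45 = minute 233.
Blocking feeds into the first take (must start by minute 233); so blocking must finish by minute 233 and therefore start by minute 188.
Rehearsal has no dependents, so it just needs to finish by minute 278. Starting by 278 − 15 = minute 263 achieves that.
Camera build has several dependents: blocking (must start by minute 188, minus 10-minute gap → minute 178); rehearsal (must start by minute 263). The earliest of those limits is minute 178, so camera build must start by 178 − 20 = minute 158.
The lighting setup has several dependents: camera build (must start by minute 158, minus 15-minute gap → minute 143); blocking (must start by minute 188). The earliest of those limits is minute 143, so the lighting setup must start by 143 − 50 = minute 93.

93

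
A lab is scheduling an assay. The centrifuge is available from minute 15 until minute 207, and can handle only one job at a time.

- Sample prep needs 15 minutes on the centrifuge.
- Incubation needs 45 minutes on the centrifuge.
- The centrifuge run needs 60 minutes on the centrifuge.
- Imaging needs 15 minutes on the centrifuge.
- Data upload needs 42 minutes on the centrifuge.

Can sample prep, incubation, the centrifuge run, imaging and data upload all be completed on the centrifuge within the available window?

The centrifuge window is 207 − 15 = 192 minutes.
Running back to back, the jobs need 15 + 45 + 60 + 15 + 42 = 177 minutes on the centrifuge.
Since 177 ≤ 192, they fit within the window.

Yes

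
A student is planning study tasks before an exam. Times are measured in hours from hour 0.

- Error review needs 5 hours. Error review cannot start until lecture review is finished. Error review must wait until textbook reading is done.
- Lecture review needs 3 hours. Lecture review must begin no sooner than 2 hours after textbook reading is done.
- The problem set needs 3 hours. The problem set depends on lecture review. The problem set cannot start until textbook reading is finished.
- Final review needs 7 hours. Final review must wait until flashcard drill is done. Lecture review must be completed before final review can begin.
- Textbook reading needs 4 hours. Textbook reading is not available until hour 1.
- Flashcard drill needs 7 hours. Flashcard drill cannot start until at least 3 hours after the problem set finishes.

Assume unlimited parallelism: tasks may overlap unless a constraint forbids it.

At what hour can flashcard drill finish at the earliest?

23

After its own release at hour 1, textbook reading can start at hour 1 and finishes at hour 5.
Lecture review cannot begin until textbook reading (finishes hour 5, plus 2-hour gap → hour 7). It runs from hour 7 to 7 + 3 = hour 10.
The problem set needs all of lecture review (finishes hour 10); textbook reading (finishes hour 5). That puts its earliest start at hour 10; it finishes at 10 + 3 = hour 13.
After the problem set (finishes hour 13, plus 3-hour gap → hour 16), flashcard drill can start at hour 16 and finishes at hour 23.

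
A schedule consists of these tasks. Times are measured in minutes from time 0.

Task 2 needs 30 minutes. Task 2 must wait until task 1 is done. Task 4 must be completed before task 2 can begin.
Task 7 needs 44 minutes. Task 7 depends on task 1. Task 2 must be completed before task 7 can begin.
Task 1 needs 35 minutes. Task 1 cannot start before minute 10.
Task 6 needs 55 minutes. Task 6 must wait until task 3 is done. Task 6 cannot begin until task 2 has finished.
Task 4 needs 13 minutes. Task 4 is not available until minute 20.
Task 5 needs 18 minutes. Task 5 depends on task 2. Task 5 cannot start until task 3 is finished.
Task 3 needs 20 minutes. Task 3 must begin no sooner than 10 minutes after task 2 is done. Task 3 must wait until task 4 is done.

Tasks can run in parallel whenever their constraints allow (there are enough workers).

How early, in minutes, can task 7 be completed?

Task 4 cannot begin until its own release at minute 20. It runs from minute 20 to 20 + 13 = minute 33.
Task 1 cannot begin until its own release at minute 10. It runs from minute 10 to 10 + 35 = minute 45.
For task 2: task 1 (finishes minute 45); task 4 (finishes minute 33). Taking the maximum gives a start of minute 45, and it finishes at 45 + 30 = minute 75.
Task 7 cannot start until task 1 (finishes minute 45); task 2 (finishes minute 75). The controlling bound is minute 75, so task 7 finishes at 75 + 44 = minute 119.

119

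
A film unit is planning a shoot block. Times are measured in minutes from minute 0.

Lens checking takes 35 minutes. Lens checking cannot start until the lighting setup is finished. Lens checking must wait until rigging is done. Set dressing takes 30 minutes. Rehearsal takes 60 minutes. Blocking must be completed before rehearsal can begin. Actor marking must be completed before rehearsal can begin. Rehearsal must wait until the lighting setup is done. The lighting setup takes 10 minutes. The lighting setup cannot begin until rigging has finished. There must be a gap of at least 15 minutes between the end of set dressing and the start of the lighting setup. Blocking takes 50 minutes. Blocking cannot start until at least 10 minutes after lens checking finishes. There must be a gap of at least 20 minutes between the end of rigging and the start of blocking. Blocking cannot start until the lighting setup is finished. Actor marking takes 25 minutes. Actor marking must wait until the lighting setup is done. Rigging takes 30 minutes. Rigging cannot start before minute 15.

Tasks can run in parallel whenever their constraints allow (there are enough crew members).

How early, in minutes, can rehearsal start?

Nothing blocks set dressing, so it runs from minute 0 to minute 30.
Rigging waits on its own release at minute 15, so it starts at minute 15 and finishes at 15 + 30 = minute 45.
The lighting setup needs all of rigging (finishes minute 45); set dressing (finishes minute 30, plus 15-minute gap → minute 45). That puts its earliest start at minute 45; it finishes at 45 + 10 = minute 55.
After the lighting setup (finishes minute 55), actor marking can start at minute 55 and finishes at minute 80.
For lens checking: the lighting setup (finishes minute 55); rigging (finishes minute 45). Taking the maximum gives a start of minute 55, and it finishes at 55 + 35 = minute 90.
Blocking has to wait for lens checking (finishes minute 90, plus 10-minute gap → minute 100); rigging (finishes minute 45, plus 20-minute gap → minute 65); the lighting setup (finishes minute 55). The latest of these is minute 100, so blocking runs minute 100 to 100 + 50 = minute 150.
Rehearsal waits on blocking (finishes minute 150); actor marking (finishes minute 80); the lighting setup (finishes minute 55). The latest of these is minute 150, which is the earliest rehearsal can start.

150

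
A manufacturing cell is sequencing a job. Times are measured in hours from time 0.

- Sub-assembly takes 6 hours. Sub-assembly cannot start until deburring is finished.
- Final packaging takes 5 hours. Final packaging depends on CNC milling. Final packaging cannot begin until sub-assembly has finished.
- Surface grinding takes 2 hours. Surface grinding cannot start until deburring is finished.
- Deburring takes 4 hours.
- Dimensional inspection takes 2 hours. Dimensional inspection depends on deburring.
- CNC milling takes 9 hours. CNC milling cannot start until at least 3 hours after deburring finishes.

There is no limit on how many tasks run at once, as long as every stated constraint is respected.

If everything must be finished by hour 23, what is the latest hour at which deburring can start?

2

Final packaging has no dependents, so it just needs to finish by hour 23. Starting by 23 − 5 = hour 18 achieves that.
CNC milling has to be done before final packaging (must start by hour 18). That means finishing by hour 18, i.e. starting by 18 − 9 = hour 9.
Surface grinding has no dependents, so it just needs to finish by hour 23. Starting by 23 − 2 = hour 21 achieves that.
Nothing follows dimensional inspection; the deadline of hour 23 is its only limit. It must start by 23 − 2 = hour 21.
Sub-assembly must finish before final packaging (must start by hour 18). With a 6-hour duration, sub-assembly must start by 18 − 6 = hour 12.
Deburring has several dependents: CNC milling (must start by hour 9, minus 3-hour gap → hour 6); surface grinding (must start by hour 21); dimensional inspection (must start by hour 21); sub-assembly (must start by hour 12). The earliest of those limits is hour 6, so deburring must start by 6 − 4 = hour 2.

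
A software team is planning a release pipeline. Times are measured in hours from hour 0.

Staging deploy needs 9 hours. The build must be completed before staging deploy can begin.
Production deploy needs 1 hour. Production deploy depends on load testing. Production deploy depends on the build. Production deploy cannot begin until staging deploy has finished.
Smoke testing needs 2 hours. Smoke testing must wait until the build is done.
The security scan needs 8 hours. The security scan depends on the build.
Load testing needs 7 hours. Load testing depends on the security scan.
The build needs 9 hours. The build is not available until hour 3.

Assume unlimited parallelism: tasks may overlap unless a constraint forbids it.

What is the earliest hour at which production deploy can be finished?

28

The build waits on its own release at hour 3, so it starts at hour 3 and finishes at 3 + 9 = hour 12.
Staging deploy waits on the build (finishes hour 12), so it starts at hour 12 and finishes at 12 + 9 = hour 21.
The security scan waits on the build (finishes hour 12), so it starts at hour 12 and finishes at 12 + 8 = hour 20.
After the security scan (finishes hour 20), load testing can start at hour 20 and finishes at hour 27.
For production deploy: load testing (finishes hour 27); the build (finishes hour 12); staging deploy (finishes hour 21). Taking the maximum gives a start of hour 27, and it finishes at 27 + 1 = hour 28.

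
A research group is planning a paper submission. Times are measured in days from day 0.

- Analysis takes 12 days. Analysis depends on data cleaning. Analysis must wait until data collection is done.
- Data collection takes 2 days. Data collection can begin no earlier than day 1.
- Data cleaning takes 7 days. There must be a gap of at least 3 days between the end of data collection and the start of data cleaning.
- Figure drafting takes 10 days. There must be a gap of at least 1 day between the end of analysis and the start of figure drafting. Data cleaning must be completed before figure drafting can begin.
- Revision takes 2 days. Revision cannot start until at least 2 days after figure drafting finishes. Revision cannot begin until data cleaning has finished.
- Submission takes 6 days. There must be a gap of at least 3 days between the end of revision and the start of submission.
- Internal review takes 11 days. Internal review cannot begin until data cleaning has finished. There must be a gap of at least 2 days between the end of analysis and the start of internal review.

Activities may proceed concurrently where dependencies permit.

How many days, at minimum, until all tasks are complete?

49

Data collection cannot begin until its own release at day 1. It runs from day 1 to 1 + 2 = day 3.
Data cleaning waits on data collection (finishes day 3, plus 3-day gap → day 6), so it starts at day 6 and finishes at 6 + 7 = day 13.
Analysis needs all of data cleaning (finishes day 13); data collection (finishes day 3). That puts its earliest start at day 13; it finishes at 13 + 12 = day 25.
For internal review: data cleaning (finishes day 13); analysis (finishes day 25, plus 2-day gap → day 27). Taking the maximum gives a start of day 27, and it finishes at 27 + 11 = day 38.
Figure drafting needs all of analysis (finishes day 25, plus 1-day gap → day 26); data cleaning (finishes day 13). That puts its earliest start at day 26; it finishes at 26 + 10 = day 36.
Revision cannot start until figure drafting (finishes day 36, plus 2-day gap → day 38); data cleaning (finishes day 13). The controlling bound is day 38, so revision finishes at 38 + 2 = day 40.
Submission cannot begin until revision (finishes day 40, plus 3-day gap → day 43). It runs from day 43 to 43 + 6 = day 49.
All tasks are finished once the last one completes. Finish times: Data collection at 3, Data cleaning at 13, Analysis at 25, Figure drafting at 36, Internal review at 38, Revision at 40, Submission at 49. The latest is day 49.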